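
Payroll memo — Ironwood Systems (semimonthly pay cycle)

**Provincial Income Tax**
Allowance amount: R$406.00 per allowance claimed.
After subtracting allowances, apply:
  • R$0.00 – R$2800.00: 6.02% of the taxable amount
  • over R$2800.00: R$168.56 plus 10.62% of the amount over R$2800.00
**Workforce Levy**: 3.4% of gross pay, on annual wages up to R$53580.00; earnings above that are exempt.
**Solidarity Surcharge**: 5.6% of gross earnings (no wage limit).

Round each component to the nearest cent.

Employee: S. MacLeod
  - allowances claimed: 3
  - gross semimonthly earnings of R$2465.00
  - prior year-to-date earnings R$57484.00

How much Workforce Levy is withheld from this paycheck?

R$0.00

Workforce Levy: YTD R$57484.00 ≥ cap R$53580.00 → R$0.00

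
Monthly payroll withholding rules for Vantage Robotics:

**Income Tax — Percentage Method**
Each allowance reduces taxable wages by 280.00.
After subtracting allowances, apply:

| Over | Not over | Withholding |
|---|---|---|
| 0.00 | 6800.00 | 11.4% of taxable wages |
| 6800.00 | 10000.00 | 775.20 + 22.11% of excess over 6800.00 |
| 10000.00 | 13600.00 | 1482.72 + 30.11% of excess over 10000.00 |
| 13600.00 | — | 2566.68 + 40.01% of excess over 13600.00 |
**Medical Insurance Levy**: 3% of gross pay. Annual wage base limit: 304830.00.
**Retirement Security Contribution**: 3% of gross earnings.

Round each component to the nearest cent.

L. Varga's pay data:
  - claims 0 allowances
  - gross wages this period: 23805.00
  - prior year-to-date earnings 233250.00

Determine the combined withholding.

Income Tax: taxable = 23805.00
  2566.68 + 40.01% × (23805.00 − 13600.00) = 2566.68 + 40.01% × 10205.00 = 6649.70
Medical Insurance Levy: 3% × 23805.00 = 714.15
Retirement Security Contribution: 3% × 23805.00 = 714.15
Total: 6649.70 + 714.15 + 714.15 = 8078.00

8078.00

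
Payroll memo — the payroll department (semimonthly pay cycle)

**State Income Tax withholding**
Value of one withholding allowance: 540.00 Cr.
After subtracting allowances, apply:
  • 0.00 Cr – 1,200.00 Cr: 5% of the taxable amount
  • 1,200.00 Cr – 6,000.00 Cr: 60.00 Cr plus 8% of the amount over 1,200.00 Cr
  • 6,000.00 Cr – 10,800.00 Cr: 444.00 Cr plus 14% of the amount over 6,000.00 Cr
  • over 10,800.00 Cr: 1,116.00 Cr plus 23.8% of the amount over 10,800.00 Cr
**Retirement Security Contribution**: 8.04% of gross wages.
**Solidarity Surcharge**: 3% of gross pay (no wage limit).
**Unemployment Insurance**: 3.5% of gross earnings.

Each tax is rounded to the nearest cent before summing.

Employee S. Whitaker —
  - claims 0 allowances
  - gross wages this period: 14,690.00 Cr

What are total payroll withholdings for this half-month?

State Income Tax: taxable = 14,690.00 Cr
  1,116.00 Cr + 23.8% × (14,690.00 Cr − 10,800.00 Cr) = 1,116.00 Cr + 23.8% × 3,890.00 Cr = 2,041.82 Cr
Retirement Security Contribution: 8.04% × 14,690.00 Cr = 1,181.08 Cr
Solidarity Surcharge: 3% × 14,690.00 Cr = 440.70 Cr
Unemployment Insurance: 3.5% × 14,690.00 Cr = 514.15 Cr
Total: 2,041.82 Cr + 1,181.08 Cr + 440.70 Cr + 514.15 Cr = 4,177.75 Cr

4,177.75 Cr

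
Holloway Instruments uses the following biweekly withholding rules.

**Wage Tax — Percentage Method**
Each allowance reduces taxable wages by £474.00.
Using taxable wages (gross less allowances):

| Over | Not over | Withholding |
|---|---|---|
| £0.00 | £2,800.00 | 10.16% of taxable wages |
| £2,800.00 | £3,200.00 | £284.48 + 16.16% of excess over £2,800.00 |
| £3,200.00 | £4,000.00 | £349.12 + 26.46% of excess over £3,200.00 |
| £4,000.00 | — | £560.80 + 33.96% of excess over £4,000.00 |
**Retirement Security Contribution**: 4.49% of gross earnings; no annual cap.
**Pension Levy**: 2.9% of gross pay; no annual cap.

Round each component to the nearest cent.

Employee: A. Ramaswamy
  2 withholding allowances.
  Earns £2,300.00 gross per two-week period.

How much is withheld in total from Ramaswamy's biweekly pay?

Wage Tax: taxable = £2,300.00 − 2×£474.00 = £1,352.00
  10.16% × £1,352.00 = £137.36
Retirement Security Contribution: 4.49% × £2,300.00 = £103.27
Pension Levy: 2.9% × £2,300.00 = £66.70
Total: £137.36 + £103.27 + £66.70 = £307.33

£307.33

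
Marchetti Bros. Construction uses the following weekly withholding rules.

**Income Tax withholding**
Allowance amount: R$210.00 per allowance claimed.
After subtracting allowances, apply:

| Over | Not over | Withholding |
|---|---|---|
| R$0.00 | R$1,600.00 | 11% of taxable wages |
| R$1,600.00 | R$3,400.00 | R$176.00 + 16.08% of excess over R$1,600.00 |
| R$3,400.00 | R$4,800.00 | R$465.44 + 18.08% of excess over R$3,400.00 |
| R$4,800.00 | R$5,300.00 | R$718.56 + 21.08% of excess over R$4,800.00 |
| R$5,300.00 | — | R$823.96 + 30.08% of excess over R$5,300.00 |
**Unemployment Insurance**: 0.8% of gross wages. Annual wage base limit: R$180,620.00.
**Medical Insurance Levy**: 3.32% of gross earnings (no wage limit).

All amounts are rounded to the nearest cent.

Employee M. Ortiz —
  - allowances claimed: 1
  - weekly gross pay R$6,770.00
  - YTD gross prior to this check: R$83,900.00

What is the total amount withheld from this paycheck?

R$1,481.89

Income Tax: taxable = R$6,770.00 − 1×R$210.00 = R$6,560.00
  R$823.96 + 30.08% × (R$6,560.00 − R$5,300.00) = R$823.96 + 30.08% × R$1,260.00 = R$1,202.97
Unemployment Insurance: 0.8% × R$6,770.00 = R$54.16
Medical Insurance Levy: 3.32% × R$6,770.00 = R$224.76
Total: R$1,202.97 + R$54.16 + R$224.76 = R$1,481.89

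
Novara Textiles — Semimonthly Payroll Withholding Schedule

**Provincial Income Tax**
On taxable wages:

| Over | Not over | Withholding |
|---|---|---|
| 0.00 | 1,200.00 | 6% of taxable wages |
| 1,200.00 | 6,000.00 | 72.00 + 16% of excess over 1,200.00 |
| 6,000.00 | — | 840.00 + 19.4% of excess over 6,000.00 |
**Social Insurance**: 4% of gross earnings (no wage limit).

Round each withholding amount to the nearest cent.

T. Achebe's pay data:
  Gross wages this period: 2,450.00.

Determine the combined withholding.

Provincial Income Tax: taxable = 2,450.00
  72.00 + 16% × (2,450.00 − 1,200.00) = 72.00 + 16% × 1,250.00 = 272.00
Social Insurance: 4% × 2,450.00 = 98.00
Total: 272.00 + 98.00 = 370.00

370.00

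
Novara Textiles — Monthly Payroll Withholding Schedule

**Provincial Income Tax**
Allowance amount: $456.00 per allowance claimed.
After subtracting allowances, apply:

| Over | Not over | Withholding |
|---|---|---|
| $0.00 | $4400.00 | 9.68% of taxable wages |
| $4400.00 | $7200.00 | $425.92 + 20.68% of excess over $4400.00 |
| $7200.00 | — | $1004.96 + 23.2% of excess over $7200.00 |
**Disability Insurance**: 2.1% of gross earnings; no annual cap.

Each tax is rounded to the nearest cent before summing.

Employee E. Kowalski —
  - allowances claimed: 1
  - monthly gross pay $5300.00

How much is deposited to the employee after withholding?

$4670.96

Provincial Income Tax: taxable = $5300.00 − 1×$456.00 = $4844.00
  $425.92 + 20.68% × ($4844.00 − $4400.00) = $425.92 + 20.68% × $444.00 = $517.74
Disability Insurance: 2.1% × $5300.00 = $111.30
Total withheld: $517.74 + $111.30 = $629.04
Net pay: $5300.00 − $629.04 = $4670.96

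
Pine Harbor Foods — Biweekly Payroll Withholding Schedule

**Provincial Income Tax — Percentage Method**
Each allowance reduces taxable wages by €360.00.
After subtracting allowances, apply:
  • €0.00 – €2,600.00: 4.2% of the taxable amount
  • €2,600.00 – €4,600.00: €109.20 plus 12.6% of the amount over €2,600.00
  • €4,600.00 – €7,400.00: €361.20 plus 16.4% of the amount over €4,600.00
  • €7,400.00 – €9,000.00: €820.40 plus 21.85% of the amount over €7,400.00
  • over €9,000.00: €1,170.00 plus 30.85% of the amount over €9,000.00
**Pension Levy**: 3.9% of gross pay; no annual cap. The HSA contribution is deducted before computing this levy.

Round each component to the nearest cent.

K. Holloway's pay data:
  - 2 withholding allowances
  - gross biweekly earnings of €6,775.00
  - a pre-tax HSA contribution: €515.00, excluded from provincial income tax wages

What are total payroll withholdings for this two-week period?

Provincial Income Tax: taxable = €6,775.00 − €515.00 − 2×€360.00 = €5,540.00
  €361.20 + 16.4% × (€5,540.00 − €4,600.00) = €361.20 + 16.4% × €940.00 = €515.36
Pension Levy: 3.9% × €6,260.00 = €244.14
Total: €515.36 + €244.14 = €759.50

€759.50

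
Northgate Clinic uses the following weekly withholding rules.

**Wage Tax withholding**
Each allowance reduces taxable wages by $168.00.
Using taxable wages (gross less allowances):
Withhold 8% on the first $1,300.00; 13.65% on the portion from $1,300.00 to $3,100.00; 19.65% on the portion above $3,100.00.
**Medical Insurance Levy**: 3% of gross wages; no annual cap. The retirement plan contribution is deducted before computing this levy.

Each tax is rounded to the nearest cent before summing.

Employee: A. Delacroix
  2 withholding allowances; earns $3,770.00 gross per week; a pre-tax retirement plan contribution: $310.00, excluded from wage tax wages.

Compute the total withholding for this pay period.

Wage Tax: taxable = $3,770.00 − $310.00 − 2×$168.00 = $3,124.00
  $349.70 + 19.65% × ($3,124.00 − $3,100.00) = $349.70 + 19.65% × $24.00 = $354.42
Medical Insurance Levy: 3% × $3,460.00 = $103.80
Total: $354.42 + $103.80 = $458.22

$458.22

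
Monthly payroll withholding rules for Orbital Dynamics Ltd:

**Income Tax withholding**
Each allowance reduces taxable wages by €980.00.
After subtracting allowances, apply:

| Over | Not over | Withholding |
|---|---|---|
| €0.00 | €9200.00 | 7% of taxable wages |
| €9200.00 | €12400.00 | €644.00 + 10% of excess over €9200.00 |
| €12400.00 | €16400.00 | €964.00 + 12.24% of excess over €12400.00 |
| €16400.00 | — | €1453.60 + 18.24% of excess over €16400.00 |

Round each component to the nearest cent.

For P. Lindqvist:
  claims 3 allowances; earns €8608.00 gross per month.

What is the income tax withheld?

€396.76

Income Tax: taxable = €8608.00 − 3×€980.00 = €5668.00
  7% × €5668.00 = €396.76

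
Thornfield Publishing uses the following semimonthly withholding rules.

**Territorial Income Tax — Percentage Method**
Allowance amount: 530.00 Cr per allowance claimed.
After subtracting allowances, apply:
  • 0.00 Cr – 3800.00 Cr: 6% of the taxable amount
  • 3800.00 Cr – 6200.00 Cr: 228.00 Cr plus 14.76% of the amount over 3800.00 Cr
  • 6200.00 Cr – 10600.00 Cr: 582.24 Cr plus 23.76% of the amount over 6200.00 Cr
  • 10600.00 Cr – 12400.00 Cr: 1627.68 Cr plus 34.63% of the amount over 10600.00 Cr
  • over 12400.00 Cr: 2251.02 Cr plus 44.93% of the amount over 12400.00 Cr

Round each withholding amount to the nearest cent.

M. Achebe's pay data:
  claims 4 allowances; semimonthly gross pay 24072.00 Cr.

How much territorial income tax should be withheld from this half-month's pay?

Territorial Income Tax: taxable = 24072.00 Cr − 4×530.00 Cr = 21952.00 Cr
  2251.02 Cr + 44.93% × (21952.00 Cr − 12400.00 Cr) = 2251.02 Cr + 44.93% × 9552.00 Cr = 6542.73 Cr

6542.73 Cr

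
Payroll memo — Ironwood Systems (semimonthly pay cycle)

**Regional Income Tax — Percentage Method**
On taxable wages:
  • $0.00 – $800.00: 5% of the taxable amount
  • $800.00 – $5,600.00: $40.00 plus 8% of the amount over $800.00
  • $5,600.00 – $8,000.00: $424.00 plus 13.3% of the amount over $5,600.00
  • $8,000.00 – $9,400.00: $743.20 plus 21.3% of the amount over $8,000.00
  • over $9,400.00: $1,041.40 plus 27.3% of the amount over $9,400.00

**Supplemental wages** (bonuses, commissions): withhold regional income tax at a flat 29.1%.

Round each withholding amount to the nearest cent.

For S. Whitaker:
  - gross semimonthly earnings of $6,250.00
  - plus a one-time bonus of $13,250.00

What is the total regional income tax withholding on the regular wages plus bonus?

Regional Income Tax: taxable = $6,250.00
  $424.00 + 13.3% × ($6,250.00 − $5,600.00) = $424.00 + 13.3% × $650.00 = $510.45
Supplemental (29.1% flat on bonus): 29.1% × $13,250.00 = $3,855.75
Total regional income tax: $510.45 + $3,855.75 = $4,366.20

$4,366.20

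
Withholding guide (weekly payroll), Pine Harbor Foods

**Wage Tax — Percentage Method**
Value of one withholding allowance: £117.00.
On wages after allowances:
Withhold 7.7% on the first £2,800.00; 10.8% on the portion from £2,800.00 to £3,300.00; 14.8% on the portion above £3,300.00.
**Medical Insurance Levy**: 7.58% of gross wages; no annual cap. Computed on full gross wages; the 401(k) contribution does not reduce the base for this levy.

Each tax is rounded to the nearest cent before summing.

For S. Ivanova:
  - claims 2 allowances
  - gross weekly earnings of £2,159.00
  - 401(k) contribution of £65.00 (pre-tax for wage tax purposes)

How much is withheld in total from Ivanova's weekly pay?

£306.87

Wage Tax: taxable = £2,159.00 − £65.00 − 2×£117.00 = £1,860.00
  7.7% × £1,860.00 = £143.22
Medical Insurance Levy: 7.58% × £2,159.00 = £163.65
Total: £143.22 + £163.65 = £306.87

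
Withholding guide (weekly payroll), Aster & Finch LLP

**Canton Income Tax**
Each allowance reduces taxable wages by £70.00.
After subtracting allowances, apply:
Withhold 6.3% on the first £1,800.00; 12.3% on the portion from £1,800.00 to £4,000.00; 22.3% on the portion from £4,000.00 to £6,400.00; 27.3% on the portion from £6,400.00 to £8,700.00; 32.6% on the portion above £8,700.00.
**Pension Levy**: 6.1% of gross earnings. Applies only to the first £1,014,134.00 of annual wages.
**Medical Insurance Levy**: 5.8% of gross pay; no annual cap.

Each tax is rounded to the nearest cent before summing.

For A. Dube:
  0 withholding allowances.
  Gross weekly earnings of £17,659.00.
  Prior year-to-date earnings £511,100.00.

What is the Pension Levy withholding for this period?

£1,077.20

Pension Levy: 6.1% × £17,659.00 = £1,077.20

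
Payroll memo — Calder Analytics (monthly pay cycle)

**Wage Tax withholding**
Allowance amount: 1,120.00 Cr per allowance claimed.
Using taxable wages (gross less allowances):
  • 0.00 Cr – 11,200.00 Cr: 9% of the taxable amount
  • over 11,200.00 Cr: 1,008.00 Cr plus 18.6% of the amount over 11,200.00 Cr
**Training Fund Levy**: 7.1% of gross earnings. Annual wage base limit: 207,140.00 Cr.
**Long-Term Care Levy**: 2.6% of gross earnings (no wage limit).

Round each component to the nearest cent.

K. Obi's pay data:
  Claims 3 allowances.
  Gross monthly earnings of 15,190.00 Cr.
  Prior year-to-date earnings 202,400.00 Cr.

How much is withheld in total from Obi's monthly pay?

1,856.66 Cr

Wage Tax: taxable = 15,190.00 Cr − 3×1,120.00 Cr = 11,830.00 Cr
  1,008.00 Cr + 18.6% × (11,830.00 Cr − 11,200.00 Cr) = 1,008.00 Cr + 18.6% × 630.00 Cr = 1,125.18 Cr
Training Fund Levy: cap 207,140.00 Cr − YTD 202,400.00 Cr = 4,740.00 Cr subject; 7.1% × 4,740.00 Cr = 336.54 Cr
Long-Term Care Levy: 2.6% × 15,190.00 Cr = 394.94 Cr
Total: 1,125.18 Cr + 336.54 Cr + 394.94 Cr = 1,856.66 Cr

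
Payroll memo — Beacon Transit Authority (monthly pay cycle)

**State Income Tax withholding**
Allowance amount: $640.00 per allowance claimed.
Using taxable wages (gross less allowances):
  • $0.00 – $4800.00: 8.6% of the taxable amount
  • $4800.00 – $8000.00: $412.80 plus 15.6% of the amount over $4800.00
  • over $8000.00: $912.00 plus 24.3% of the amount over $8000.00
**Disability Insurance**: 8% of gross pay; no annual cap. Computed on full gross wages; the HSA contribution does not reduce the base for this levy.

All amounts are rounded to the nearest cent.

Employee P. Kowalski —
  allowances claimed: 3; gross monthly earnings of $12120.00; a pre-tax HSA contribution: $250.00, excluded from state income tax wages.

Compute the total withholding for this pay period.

State Income Tax: taxable = $12120.00 − $250.00 − 3×$640.00 = $9950.00
  $912.00 + 24.3% × ($9950.00 − $8000.00) = $912.00 + 24.3% × $1950.00 = $1385.85
Disability Insurance: 8% × $12120.00 = $969.60
Total: $1385.85 + $969.60 = $2355.45

$2355.45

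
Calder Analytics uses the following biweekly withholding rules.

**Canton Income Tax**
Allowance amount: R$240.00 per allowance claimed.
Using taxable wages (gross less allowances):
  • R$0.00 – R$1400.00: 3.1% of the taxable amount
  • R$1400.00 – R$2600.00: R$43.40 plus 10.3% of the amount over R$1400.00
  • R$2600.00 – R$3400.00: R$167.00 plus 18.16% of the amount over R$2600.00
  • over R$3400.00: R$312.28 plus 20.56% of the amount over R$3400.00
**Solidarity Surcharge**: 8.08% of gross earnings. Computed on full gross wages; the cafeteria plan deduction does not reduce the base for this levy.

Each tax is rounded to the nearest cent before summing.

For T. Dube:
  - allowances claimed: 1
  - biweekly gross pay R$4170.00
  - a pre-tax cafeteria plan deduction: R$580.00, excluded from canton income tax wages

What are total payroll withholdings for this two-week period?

R$640.14

Canton Income Tax: taxable = R$4170.00 − R$580.00 − 1×R$240.00 = R$3350.00
  R$167.00 + 18.16% × (R$3350.00 − R$2600.00) = R$167.00 + 18.16% × R$750.00 = R$303.20
Solidarity Surcharge: 8.08% × R$4170.00 = R$336.94
Total: R$303.20 + R$336.94 = R$640.14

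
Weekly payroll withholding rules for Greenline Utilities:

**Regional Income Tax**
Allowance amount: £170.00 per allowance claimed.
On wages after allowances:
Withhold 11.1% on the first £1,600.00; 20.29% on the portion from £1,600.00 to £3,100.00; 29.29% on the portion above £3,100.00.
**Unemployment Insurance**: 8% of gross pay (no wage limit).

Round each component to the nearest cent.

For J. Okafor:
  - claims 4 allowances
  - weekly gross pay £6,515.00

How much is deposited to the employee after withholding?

£4,710.77

Regional Income Tax: taxable = £6,515.00 − 4×£170.00 = £5,835.00
  £481.95 + 29.29% × (£5,835.00 − £3,100.00) = £481.95 + 29.29% × £2,735.00 = £1,283.03
Unemployment Insurance: 8% × £6,515.00 = £521.20
Total withheld: £1,283.03 + £521.20 = £1,804.23
Net pay: £6,515.00 − £1,804.23 = £4,710.77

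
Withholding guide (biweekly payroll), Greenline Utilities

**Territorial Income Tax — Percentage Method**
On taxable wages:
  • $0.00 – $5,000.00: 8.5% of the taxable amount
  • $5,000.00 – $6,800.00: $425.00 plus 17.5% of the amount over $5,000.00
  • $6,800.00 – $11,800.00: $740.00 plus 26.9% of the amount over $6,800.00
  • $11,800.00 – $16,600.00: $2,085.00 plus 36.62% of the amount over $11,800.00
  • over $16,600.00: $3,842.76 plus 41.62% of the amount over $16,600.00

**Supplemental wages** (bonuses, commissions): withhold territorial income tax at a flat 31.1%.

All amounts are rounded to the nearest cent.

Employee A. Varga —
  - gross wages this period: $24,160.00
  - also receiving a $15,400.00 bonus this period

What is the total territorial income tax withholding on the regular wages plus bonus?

$11,778.63

Territorial Income Tax: taxable = $24,160.00
  $3,842.76 + 41.62% × ($24,160.00 − $16,600.00) = $3,842.76 + 41.62% × $7,560.00 = $6,989.23
Supplemental (31.1% flat on bonus): 31.1% × $15,400.00 = $4,789.40
Total territorial income tax: $6,989.23 + $4,789.40 = $11,778.63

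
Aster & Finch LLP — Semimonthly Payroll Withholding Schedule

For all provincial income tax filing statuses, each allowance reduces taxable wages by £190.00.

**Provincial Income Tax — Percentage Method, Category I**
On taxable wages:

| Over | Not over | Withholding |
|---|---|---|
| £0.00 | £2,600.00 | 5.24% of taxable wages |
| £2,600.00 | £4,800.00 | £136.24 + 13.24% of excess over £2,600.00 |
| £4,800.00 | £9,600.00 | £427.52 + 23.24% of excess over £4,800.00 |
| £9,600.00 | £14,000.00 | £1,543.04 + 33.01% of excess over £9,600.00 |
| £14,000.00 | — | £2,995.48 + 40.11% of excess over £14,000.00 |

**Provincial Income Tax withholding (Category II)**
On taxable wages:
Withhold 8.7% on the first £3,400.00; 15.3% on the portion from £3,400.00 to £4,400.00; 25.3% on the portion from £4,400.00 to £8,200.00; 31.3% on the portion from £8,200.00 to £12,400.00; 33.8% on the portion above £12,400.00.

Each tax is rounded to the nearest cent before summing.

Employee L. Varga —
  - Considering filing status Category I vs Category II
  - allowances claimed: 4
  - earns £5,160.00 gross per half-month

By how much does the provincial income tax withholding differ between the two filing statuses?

Provincial Income Tax (Category I): taxable = £5,160.00 − 4×£190.00 = £4,400.00
  £136.24 + 13.24% × (£4,400.00 − £2,600.00) = £136.24 + 13.24% × £1,800.00 = £374.56
Provincial Income Tax (Category II): taxable = £5,160.00 − 4×£190.00 = £4,400.00
  £295.80 + 15.3% × (£4,400.00 − £3,400.00) = £295.80 + 15.3% × £1,000.00 = £448.80
Difference: |£374.56 − £448.80| = £74.24 (higher under Category II)

£74.24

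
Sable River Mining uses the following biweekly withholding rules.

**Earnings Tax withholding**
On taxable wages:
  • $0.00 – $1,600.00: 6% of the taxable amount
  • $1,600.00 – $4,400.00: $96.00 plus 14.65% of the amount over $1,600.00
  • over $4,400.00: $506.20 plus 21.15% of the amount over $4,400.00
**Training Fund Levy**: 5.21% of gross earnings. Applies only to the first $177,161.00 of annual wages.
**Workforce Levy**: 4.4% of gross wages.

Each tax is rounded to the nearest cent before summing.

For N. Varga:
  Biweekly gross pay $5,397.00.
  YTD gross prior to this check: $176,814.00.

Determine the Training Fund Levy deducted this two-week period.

Training Fund Levy: cap $177,161.00 − YTD $176,814.00 = $347.00 subject; 5.21% × $347.00 = $18.08

$18.08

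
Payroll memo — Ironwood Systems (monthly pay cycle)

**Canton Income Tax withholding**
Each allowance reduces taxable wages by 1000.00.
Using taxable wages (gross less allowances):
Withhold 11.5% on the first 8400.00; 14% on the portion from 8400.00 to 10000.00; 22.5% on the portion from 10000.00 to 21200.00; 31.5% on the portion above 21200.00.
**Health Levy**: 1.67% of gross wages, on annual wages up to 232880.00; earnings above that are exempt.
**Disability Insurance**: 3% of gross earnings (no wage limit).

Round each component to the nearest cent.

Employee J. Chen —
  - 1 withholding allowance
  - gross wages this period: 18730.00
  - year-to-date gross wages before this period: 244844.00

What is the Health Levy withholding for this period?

Health Levy: YTD 244844.00 ≥ cap 232880.00 → 0.00

0.00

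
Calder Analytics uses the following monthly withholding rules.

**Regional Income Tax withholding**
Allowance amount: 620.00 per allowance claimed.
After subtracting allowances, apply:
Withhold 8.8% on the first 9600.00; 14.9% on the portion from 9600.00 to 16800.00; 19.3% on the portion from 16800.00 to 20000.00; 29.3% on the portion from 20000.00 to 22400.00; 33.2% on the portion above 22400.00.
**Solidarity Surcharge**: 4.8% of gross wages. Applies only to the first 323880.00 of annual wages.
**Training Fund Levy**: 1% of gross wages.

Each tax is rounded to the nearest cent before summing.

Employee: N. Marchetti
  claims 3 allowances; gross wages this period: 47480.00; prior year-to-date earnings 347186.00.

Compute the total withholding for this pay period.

Regional Income Tax: taxable = 47480.00 − 3×620.00 = 45620.00
  3238.40 + 33.2% × (45620.00 − 22400.00) = 3238.40 + 33.2% × 23220.00 = 10947.44
Solidarity Surcharge: YTD 347186.00 ≥ cap 323880.00 → 0.00
Training Fund Levy: 1% × 47480.00 = 474.80
Total: 10947.44 + 0.00 + 474.80 = 11422.24

11422.24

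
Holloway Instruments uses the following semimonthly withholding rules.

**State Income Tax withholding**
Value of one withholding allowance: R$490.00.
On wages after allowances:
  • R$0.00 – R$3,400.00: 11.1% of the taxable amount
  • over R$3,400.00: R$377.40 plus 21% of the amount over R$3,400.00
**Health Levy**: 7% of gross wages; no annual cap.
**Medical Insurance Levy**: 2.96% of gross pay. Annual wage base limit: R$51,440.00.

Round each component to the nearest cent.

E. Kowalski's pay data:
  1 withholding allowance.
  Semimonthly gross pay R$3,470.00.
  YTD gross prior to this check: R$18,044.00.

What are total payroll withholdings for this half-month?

State Income Tax: taxable = R$3,470.00 − 1×R$490.00 = R$2,980.00
  11.1% × R$2,980.00 = R$330.78
Health Levy: 7% × R$3,470.00 = R$242.90
Medical Insurance Levy: 2.96% × R$3,470.00 = R$102.71
Total: R$330.78 + R$242.90 + R$102.71 = R$676.39

R$676.39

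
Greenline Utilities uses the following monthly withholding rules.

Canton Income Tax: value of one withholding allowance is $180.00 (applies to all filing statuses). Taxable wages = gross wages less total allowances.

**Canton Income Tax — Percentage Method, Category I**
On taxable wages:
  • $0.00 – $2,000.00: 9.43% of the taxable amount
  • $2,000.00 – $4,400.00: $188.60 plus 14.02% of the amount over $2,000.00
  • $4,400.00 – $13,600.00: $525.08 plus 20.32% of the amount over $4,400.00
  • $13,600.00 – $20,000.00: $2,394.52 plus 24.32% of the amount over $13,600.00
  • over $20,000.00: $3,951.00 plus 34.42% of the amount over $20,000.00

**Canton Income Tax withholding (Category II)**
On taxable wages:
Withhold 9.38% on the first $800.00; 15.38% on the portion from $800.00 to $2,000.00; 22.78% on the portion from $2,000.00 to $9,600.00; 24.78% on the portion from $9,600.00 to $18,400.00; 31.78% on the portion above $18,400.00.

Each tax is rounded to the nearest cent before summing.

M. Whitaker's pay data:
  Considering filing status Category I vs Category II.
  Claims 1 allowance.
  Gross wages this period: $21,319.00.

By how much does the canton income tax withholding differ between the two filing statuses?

Canton Income Tax (Category I): taxable = $21,319.00 − 1×$180.00 = $21,139.00
  $3,951.00 + 34.42% × ($21,139.00 − $20,000.00) = $3,951.00 + 34.42% × $1,139.00 = $4,343.04
Canton Income Tax (Category II): taxable = $21,319.00 − 1×$180.00 = $21,139.00
  $4,171.52 + 31.78% × ($21,139.00 − $18,400.00) = $4,171.52 + 31.78% × $2,739.00 = $5,041.97
Difference: |$4,343.04 − $5,041.97| = $698.93 (higher under Category II)

$698.93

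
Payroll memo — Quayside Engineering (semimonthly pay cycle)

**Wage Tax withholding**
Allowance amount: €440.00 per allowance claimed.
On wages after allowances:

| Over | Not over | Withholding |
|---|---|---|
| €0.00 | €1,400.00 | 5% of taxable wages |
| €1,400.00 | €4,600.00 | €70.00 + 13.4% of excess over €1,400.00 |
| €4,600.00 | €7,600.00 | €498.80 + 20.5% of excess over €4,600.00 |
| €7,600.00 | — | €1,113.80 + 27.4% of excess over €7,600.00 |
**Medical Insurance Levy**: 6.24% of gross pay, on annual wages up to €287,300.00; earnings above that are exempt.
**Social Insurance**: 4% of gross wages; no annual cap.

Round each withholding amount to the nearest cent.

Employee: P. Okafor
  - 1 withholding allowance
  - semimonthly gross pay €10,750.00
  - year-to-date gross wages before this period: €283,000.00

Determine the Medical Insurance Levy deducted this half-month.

€268.32

Medical Insurance Levy: cap €287,300.00 − YTD €283,000.00 = €4,300.00 subject; 6.24% × €4,300.00 = €268.32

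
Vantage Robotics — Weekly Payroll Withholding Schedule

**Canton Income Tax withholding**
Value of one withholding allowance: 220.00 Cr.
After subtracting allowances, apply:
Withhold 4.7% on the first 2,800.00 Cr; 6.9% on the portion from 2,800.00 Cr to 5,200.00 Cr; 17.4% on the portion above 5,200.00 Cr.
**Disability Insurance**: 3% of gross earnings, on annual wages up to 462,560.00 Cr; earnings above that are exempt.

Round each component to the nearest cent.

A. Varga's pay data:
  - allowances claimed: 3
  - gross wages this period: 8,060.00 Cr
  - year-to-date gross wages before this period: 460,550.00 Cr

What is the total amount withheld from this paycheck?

Canton Income Tax: taxable = 8,060.00 Cr − 3×220.00 Cr = 7,400.00 Cr
  297.20 Cr + 17.4% × (7,400.00 Cr − 5,200.00 Cr) = 297.20 Cr + 17.4% × 2,200.00 Cr = 680.00 Cr
Disability Insurance: cap 462,560.00 Cr − YTD 460,550.00 Cr = 2,010.00 Cr subject; 3% × 2,010.00 Cr = 60.30 Cr
Total: 680.00 Cr + 60.30 Cr = 740.30 Cr

740.30 Cr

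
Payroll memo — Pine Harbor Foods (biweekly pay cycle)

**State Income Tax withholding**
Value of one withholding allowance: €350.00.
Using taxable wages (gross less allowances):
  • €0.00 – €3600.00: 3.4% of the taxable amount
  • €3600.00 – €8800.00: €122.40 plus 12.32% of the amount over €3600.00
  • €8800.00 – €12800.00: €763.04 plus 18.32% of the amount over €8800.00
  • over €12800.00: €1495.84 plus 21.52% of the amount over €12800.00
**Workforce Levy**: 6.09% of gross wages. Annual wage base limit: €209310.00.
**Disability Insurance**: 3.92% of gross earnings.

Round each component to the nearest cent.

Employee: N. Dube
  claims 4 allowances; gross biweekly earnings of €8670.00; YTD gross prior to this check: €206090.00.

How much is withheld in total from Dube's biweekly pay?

State Income Tax: taxable = €8670.00 − 4×€350.00 = €7270.00
  €122.40 + 12.32% × (€7270.00 − €3600.00) = €122.40 + 12.32% × €3670.00 = €574.54
Workforce Levy: cap €209310.00 − YTD €206090.00 = €3220.00 subject; 6.09% × €3220.00 = €196.10
Disability Insurance: 3.92% × €8670.00 = €339.86
Total: €574.54 + €196.10 + €339.86 = €1110.50

€1110.50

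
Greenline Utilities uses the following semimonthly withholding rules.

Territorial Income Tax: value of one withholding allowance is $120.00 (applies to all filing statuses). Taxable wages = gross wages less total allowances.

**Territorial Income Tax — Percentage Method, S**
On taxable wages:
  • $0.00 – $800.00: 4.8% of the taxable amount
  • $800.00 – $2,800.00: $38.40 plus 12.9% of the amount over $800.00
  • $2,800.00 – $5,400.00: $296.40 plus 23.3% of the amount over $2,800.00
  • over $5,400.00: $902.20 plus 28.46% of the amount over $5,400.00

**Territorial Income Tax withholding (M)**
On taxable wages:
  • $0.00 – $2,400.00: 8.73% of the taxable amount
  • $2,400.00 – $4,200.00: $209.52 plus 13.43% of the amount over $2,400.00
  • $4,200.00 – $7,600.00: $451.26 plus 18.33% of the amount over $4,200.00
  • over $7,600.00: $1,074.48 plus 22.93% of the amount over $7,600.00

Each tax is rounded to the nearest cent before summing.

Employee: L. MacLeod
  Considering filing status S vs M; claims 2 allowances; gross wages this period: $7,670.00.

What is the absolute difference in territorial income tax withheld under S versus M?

Territorial Income Tax (S): taxable = $7,670.00 − 2×$120.00 = $7,430.00
  $902.20 + 28.46% × ($7,430.00 − $5,400.00) = $902.20 + 28.46% × $2,030.00 = $1,479.94
Territorial Income Tax (M): taxable = $7,670.00 − 2×$120.00 = $7,430.00
  $451.26 + 18.33% × ($7,430.00 − $4,200.00) = $451.26 + 18.33% × $3,230.00 = $1,043.32
Difference: |$1,479.94 − $1,043.32| = $436.62 (higher under S)

$436.62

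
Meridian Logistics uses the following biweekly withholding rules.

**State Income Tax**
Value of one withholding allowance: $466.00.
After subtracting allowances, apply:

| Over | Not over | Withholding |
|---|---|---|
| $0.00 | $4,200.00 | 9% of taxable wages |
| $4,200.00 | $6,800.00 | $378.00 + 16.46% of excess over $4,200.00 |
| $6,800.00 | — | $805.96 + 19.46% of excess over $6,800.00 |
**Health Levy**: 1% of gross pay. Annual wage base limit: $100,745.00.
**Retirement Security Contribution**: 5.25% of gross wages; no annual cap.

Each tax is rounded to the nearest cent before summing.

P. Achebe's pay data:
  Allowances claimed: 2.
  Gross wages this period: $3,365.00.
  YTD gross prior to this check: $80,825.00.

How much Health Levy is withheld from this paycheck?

Health Levy: 1% × $3,365.00 = $33.65

$33.65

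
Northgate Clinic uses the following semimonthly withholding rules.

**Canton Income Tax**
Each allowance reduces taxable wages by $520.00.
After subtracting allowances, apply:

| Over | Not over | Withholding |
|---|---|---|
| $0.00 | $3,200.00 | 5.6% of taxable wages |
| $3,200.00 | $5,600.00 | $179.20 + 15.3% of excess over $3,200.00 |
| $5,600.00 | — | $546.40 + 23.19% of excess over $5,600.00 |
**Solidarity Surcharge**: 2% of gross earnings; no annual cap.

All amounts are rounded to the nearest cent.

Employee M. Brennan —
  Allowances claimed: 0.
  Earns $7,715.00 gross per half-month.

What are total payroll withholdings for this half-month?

Canton Income Tax: taxable = $7,715.00
  $546.40 + 23.19% × ($7,715.00 − $5,600.00) = $546.40 + 23.19% × $2,115.00 = $1,036.87
Solidarity Surcharge: 2% × $7,715.00 = $154.30
Total: $1,036.87 + $154.30 = $1,191.17

$1,191.17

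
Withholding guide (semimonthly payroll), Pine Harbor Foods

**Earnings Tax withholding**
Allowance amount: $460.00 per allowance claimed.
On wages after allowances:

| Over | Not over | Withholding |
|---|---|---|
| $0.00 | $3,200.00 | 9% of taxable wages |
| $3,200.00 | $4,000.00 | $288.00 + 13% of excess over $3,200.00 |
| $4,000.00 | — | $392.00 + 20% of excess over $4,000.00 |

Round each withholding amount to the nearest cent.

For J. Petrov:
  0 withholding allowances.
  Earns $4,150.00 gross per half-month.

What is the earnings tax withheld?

Earnings Tax: taxable = $4,150.00
  $392.00 + 20% × ($4,150.00 − $4,000.00) = $392.00 + 20% × $150.00 = $422.00

$422.00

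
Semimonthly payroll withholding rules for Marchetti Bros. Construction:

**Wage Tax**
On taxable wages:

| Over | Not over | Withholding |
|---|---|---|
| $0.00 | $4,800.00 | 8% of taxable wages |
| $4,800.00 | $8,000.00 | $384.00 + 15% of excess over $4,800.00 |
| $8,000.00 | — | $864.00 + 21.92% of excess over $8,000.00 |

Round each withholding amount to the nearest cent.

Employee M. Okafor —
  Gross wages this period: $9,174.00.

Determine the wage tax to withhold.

Wage Tax: taxable = $9,174.00
  $864.00 + 21.92% × ($9,174.00 − $8,000.00) = $864.00 + 21.92% × $1,174.00 = $1,121.34

$1,121.34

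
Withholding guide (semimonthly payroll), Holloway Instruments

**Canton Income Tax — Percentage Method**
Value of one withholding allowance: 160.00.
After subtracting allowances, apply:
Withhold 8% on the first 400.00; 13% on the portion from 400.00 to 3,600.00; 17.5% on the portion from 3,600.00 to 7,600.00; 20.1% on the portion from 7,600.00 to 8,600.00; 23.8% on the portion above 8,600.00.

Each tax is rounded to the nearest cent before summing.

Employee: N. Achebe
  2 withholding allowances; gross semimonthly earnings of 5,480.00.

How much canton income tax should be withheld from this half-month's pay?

721.00

Canton Income Tax: taxable = 5,480.00 − 2×160.00 = 5,160.00
  448.00 + 17.5% × (5,160.00 − 3,600.00) = 448.00 + 17.5% × 1,560.00 = 721.00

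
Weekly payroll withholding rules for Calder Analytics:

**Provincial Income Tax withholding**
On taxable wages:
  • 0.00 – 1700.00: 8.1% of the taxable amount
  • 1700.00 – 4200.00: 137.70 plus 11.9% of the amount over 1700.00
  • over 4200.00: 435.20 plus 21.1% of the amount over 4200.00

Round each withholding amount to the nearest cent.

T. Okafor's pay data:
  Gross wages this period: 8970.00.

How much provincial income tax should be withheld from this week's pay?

Provincial Income Tax: taxable = 8970.00
  435.20 + 21.1% × (8970.00 − 4200.00) = 435.20 + 21.1% × 4770.00 = 1441.67

1441.67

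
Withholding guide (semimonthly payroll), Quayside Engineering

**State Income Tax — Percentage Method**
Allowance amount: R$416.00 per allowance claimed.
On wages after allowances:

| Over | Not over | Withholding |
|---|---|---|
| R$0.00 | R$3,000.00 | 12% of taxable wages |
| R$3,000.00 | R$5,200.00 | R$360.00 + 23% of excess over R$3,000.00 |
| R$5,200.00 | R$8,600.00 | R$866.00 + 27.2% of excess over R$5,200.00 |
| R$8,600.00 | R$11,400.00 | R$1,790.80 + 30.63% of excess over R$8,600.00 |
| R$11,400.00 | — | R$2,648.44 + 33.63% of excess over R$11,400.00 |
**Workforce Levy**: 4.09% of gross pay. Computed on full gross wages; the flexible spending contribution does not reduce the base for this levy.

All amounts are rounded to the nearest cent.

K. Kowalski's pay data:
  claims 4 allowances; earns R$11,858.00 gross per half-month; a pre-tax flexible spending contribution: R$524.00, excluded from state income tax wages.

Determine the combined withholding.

R$2,603.53

State Income Tax: taxable = R$11,858.00 − R$524.00 − 4×R$416.00 = R$9,670.00
  R$1,790.80 + 30.63% × (R$9,670.00 − R$8,600.00) = R$1,790.80 + 30.63% × R$1,070.00 = R$2,118.54
Workforce Levy: 4.09% × R$11,858.00 = R$484.99
Total: R$2,118.54 + R$484.99 = R$2,603.53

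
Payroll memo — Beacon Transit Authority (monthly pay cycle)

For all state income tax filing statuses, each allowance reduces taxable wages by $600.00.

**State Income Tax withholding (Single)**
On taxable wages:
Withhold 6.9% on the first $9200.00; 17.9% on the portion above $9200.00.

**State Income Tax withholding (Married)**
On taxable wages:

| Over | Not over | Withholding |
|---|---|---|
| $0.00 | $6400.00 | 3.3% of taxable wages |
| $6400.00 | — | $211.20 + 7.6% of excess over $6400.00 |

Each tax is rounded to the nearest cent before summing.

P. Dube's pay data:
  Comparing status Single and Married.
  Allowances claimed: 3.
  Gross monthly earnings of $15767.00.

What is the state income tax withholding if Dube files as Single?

$1488.09

State Income Tax (Single): taxable = $15767.00 − 3×$600.00 = $13967.00
  $634.80 + 17.9% × ($13967.00 − $9200.00) = $634.80 + 17.9% × $4767.00 = $1488.09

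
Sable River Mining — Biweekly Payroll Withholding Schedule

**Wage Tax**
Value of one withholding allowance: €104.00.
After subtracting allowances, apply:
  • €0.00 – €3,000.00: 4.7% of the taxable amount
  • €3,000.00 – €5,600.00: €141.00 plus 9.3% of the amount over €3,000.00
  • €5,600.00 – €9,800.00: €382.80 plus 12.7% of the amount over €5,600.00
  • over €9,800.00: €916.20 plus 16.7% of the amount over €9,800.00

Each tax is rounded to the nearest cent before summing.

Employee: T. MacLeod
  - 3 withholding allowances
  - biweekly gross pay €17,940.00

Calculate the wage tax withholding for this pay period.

€2,223.48

Wage Tax: taxable = €17,940.00 − 3×€104.00 = €17,628.00
  €916.20 + 16.7% × (€17,628.00 − €9,800.00) = €916.20 + 16.7% × €7,828.00 = €2,223.48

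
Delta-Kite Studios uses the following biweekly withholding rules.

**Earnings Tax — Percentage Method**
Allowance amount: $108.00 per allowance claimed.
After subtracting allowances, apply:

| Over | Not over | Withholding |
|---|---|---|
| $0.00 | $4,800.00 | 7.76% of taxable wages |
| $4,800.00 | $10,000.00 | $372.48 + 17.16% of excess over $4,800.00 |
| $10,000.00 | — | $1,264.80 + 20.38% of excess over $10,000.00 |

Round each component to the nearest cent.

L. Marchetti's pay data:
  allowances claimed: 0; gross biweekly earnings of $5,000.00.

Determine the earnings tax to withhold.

Earnings Tax: taxable = $5,000.00
  $372.48 + 17.16% × ($5,000.00 − $4,800.00) = $372.48 + 17.16% × $200.00 = $406.80

$406.80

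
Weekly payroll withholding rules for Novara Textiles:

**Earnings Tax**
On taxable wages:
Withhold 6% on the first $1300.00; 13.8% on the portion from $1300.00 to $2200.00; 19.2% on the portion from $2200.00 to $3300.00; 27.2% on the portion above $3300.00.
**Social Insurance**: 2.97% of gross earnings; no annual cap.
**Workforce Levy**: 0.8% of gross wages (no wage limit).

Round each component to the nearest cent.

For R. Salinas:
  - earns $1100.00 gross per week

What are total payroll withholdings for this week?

Earnings Tax: taxable = $1100.00
  6% × $1100.00 = $66.00
Social Insurance: 2.97% × $1100.00 = $32.67
Workforce Levy: 0.8% × $1100.00 = $8.80
Total: $66.00 + $32.67 + $8.80 = $107.47

$107.47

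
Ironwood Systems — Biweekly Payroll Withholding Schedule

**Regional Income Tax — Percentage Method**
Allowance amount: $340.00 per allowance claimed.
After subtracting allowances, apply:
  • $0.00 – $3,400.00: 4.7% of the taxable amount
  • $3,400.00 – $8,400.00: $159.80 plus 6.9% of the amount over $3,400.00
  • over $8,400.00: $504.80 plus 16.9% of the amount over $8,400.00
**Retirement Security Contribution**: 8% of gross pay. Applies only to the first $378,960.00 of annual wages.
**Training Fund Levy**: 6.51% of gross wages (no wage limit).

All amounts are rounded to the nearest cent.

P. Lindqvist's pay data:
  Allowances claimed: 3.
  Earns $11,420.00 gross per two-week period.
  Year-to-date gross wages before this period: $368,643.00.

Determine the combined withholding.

$2,411.60

Regional Income Tax: taxable = $11,420.00 − 3×$340.00 = $10,400.00
  $504.80 + 16.9% × ($10,400.00 − $8,400.00) = $504.80 + 16.9% × $2,000.00 = $842.80
Retirement Security Contribution: cap $378,960.00 − YTD $368,643.00 = $10,317.00 subject; 8% × $10,317.00 = $825.36
Training Fund Levy: 6.51% × $11,420.00 = $743.44
Total: $842.80 + $825.36 + $743.44 = $2,411.60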